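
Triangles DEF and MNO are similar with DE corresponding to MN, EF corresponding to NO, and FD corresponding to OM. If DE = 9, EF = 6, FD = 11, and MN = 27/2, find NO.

Similar triangles have proportional sides. Setting up the proportion:
MN / DE = NO / EF
27/2 / 9 = NO / 6
NO = 6 * 27/2 / 9 = 9.

9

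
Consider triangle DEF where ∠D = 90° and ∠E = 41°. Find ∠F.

By the triangle angle sum property, the three interior angles of any triangle add up to 180°.
We know angle D = 90° and angle E = 41°, so their sum is 131°.
Therefore angle F = 180° - 131° = 49°.

49 degrees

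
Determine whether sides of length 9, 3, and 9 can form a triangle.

Check all three triangle inequalities:
9 + 3 = 12 > 9 ✓
9 + 9 = 18 > 3 ✓
3 + 9 = 12 > 9 ✓
All conditions hold, so these sides form a valid triangle.

Yes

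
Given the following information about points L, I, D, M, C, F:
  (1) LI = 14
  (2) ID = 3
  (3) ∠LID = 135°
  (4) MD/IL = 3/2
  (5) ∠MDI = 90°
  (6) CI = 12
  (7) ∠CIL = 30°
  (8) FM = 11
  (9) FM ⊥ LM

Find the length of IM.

From the given relations: MD = 3/2·IL = 3/2·14 = 21.
Step 1: By the law of cosines on triangle IDM: IM² = 3² + 21² − 2·3·21·cos(90°) = 450, so IM = 15·√2.

Therefore, the length of IM = 15·√2.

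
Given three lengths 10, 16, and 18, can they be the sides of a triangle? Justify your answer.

Yes.
The triangle inequality requires that the sum of any two sides exceeds the third.
Here 10 + 16 = 26 > 18, so the condition is met.

Yes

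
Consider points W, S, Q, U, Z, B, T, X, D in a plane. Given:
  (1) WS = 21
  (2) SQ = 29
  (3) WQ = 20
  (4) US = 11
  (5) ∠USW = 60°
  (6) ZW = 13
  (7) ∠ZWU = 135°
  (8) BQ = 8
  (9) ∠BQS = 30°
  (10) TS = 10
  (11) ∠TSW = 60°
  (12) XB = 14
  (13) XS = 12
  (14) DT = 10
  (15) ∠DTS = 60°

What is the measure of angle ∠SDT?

Step 1: By the law of cosines on triangle DTS: DS² = 10² + 10² − 2·10·10·cos(60°) = 100, so DS = 10.
Step 2: By the inverse law of cosines on triangle SDT: cos(∠SDT) = (10² + 10² − 10²) / (2·10·10) = 100/200 = 0.5, so ∠SDT = 60°.

Therefore, the measure of angle ∠SDT = 60°.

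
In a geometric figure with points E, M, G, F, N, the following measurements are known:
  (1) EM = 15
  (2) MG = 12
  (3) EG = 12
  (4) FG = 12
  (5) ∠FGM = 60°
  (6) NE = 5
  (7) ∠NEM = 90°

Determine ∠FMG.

Step 1: By the law of cosines on triangle MGF: MF² = 12² + 12² − 2·12·12·cos(60°) = 144, so MF = 12.
Step 2: By the inverse law of cosines on triangle FMG: cos(∠FMG) = (12² + 12² − 12²) / (2·12·12) = 144/288 = 0.5, so ∠FMG = 60°.

Therefore, the measure of angle ∠FMG = 60°.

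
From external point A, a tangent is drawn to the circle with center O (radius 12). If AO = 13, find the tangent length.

tangent = √(d² - r²) = √(13² - 12²) = √(169 - 144) = √25 = 5

5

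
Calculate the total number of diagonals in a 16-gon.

Total line segments between 16 vertices = C(16,2) = 120.
Subtract the 16 sides: 120 - 16 = 104 diagonals.

104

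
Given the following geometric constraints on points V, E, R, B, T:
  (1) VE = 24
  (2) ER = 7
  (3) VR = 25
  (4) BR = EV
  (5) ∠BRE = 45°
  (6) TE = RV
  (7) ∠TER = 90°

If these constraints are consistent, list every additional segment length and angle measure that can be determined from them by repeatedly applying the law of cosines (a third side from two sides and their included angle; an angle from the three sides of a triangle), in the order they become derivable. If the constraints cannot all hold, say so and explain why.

The constraints are consistent. Derivable facts, in order:
After 1 step:
- EB ≈ 19.68
- RT ≈ 25.96
- ∠ERV = 73.74°
- ∠EVR = 16.26°
- ∠REV = 90°
After 2 steps:
- ∠BER = 120.44°
- ∠EBR = 14.56°
- ∠ERT = 74.36°
- ∠ETR = 15.64°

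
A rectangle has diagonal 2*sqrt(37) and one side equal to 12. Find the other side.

b = sqrt(d^2 - a^2) = sqrt(148 - 144) = sqrt(4) = 2

2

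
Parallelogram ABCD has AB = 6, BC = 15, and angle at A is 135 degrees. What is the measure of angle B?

In a parallelogram, consecutive angles are supplementary (sum to 180°).
angle B = 180 - angle A
angle B = 180 - 135
angle B = 45 degrees

45 degrees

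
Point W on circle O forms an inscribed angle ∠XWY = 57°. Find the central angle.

Central angle = 2 × 57° = 114° (inscribed angle theorem).

114°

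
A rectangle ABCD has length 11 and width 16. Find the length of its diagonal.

A rectangle's diagonal splits it into two right triangles, with the diagonal as the hypotenuse.
By the Pythagorean theorem, d^2 = 11^2 + 16^2 = 377.
Therefore d = sqrt(377).

sqrt(377)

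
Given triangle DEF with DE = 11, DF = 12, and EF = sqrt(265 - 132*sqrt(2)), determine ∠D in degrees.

By the inverse law of cosines: cos(D) = (DE² + DF² - EF²) / (2 × DE × DF)
cos(D) = (11² + 12² - (sqrt(265 - 132*sqrt(2)))²) / (2 × 11 × 12)
cos(D) = (121 + 144 - (265 - 132*sqrt(2))) / 264
cos(D) = sqrt(2)/2
D = arccos(sqrt(2)/2) = 45°

45°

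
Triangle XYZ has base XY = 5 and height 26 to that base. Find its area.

Area = (1/2)(5)(26) = 65

65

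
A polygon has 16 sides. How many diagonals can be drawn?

Total line segments between 16 vertices = C(16,2) = 120.
Subtract the 16 sides: 120 - 16 = 104 diagonals.

104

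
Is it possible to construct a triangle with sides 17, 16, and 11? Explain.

Check all three triangle inequalities:
17 + 16 = 33 > 11 ✓
17 + 11 = 28 > 16 ✓
16 + 11 = 27 > 17 ✓
All conditions hold, so these sides form a valid triangle.

Yes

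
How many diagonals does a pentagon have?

Each of the 5 vertices connects to 2 non-adjacent vertices via diagonals.
Total connections = 5 × 2 = 10, but each diagonal is counted twice.
Number of diagonals = 10 / 2 = 5.

5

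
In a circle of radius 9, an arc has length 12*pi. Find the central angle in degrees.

θ = 360 × 12*pi / (2π × 9) = 240° (rearranging arc length formula).

240°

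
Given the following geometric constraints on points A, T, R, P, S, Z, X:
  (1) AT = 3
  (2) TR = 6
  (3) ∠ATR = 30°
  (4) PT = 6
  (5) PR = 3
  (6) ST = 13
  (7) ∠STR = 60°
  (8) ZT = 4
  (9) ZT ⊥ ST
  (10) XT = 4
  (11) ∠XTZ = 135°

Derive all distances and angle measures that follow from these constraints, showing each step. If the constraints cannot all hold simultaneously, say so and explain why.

The constraints are consistent.

Step 1: From AT = 3, TR = 6, and ∠ATR = 30°, by the law of cosines:
  AR² = AT² + TR² - 2·AT·TR·cos(30°) = 9 + 36 - 31.18 = 13.82
  AR ≈ 3.72

Step 2: From RT = 6, TS = 13, and ∠RTS = 60°, by the law of cosines:
  RS² = RT² + TS² - 2·RT·TS·cos(60°) = 36 + 169 - 78 = 127
  RS = √127

Step 3: From ST = 13, TZ = 4, and ∠STZ = 90°, by the law of cosines:
  SZ² = ST² + TZ² - 2·ST·TZ·cos(90°) = 169 + 16 - 0 = 185
  SZ = √185

Step 4: From ZT = 4, TX = 4, and ∠ZTX = 135°, by the law of cosines:
  ZX² = ZT² + TX² - 2·ZT·TX·cos(135°) = 16 + 16 + 22.63 = 54.63
  ZX ≈ 7.39

Step 5: From TP = 6, TR = 6, PR = 3, by the inverse law of cosines:
  cos(∠PTR) = (TP² + TR² - PR²) / (2·TP·TR)
  ∠PTR = 28.96°

Step 6: From RP = 3, RT = 6, PT = 6, by the inverse law of cosines:
  cos(∠PRT) = (RP² + RT² - PT²) / (2·RP·RT)
  ∠PRT = 75.52°

Step 7: From PR = 3, PT = 6, RT = 6, by the inverse law of cosines:
  cos(∠RPT) = (PR² + PT² - RT²) / (2·PR·PT)
  ∠RPT = 75.52°

Step 8: From AR = 3.72, AT = 3, RT = 6, by the inverse law of cosines:
  cos(∠RAT) = (AR² + AT² - RT²) / (2·AR·AT)
  ∠RAT = 126.21°

Step 9: From RA = 3.72, RT = 6, AT = 3, by the inverse law of cosines:
  cos(∠ART) = (RA² + RT² - AT²) / (2·RA·RT)
  ∠ART = 23.79°

Step 10: From RS = √127, RT = 6, ST = 13, by the inverse law of cosines:
  cos(∠SRT) = (RS² + RT² - ST²) / (2·RS·RT)
  ∠SRT = 92.54°

Step 11: From SR = √127, ST = 13, RT = 6, by the inverse law of cosines:
  cos(∠RST) = (SR² + ST² - RT²) / (2·SR·ST)
  ∠RST = 27.46°

Step 12: From ST = 13, SZ = √185, TZ = 4, by the inverse law of cosines:
  cos(∠TSZ) = (ST² + SZ² - TZ²) / (2·ST·SZ)
  ∠TSZ = 17.1°

Step 13: From ZS = √185, ZT = 4, ST = 13, by the inverse law of cosines:
  cos(∠SZT) = (ZS² + ZT² - ST²) / (2·ZS·ZT)
  ∠SZT = 72.9°

Step 14: From ZT = 4, ZX = 7.39, TX = 4, by the inverse law of cosines:
  cos(∠TZX) = (ZT² + ZX² - TX²) / (2·ZT·ZX)
  ∠TZX = 22.5°

Step 15: From XT = 4, XZ = 7.39, TZ = 4, by the inverse law of cosines:
  cos(∠TXZ) = (XT² + XZ² - TZ²) / (2·XT·XZ)
  ∠TXZ = 22.5°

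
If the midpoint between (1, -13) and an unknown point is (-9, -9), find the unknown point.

Using the midpoint formula: M = ((x1 + x2)/2, (y1 + y2)/2)
We know M = (-9, -9) and M = (1, -13)
For x: -9 = (1 + x2)/2, so x2 = 2*-9 - 1 = -19
For y: -9 = (-13 + y2)/2, so y2 = 2*-9 - -13 = -5
J = (-19, -5)

(-19, -5)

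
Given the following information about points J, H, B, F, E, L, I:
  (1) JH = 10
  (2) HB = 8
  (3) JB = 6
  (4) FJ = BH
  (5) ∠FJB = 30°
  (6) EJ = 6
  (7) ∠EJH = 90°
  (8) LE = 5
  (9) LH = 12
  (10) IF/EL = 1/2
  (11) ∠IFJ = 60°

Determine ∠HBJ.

Step 1: By the inverse law of cosines on triangle HBJ: cos(∠HBJ) = (8² + 6² − 10²) / (2·8·6) = 0/96 = 0, so ∠HBJ = 90°.

Therefore, the measure of angle ∠HBJ = 90°.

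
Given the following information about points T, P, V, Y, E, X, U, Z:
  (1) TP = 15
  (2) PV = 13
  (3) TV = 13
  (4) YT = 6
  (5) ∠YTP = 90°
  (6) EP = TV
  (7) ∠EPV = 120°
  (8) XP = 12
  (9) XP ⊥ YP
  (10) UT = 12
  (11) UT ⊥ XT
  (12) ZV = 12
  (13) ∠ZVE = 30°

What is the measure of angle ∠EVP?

From the given relations: EP = TV = 13.
Step 1: By the law of cosines on triangle VPE: VE² = 13² + 13² − 2·13·13·cos(120°) = 507, so VE = 13·√3.
Step 2: By the inverse law of cosines on triangle EVP: cos(∠EVP) = ((13·√3)² + 13² − 13²) / (2·13·√3·13) = 507/585.43 = 0.866, so ∠EVP = 30°.

Therefore, the measure of angle ∠EVP = 30°.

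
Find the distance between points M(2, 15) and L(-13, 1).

d = sqrt((-15)^2 + (-14)^2) = sqrt(421)

sqrt(421)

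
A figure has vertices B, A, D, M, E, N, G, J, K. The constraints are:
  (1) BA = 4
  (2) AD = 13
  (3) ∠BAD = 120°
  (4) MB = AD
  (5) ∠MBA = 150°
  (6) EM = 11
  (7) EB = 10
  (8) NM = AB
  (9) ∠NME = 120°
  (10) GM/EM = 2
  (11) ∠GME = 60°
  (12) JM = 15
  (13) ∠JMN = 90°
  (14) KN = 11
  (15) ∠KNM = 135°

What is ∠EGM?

From the given relations: GM = 2·EM = 2·11 = 22.
Step 1: By the law of cosines on triangle GME: GE² = 22² + 11² − 2·22·11·cos(60°) = 363, so GE = 11·√3.
Step 2: By the inverse law of cosines on triangle EGM: cos(∠EGM) = ((11·√3)² + 22² − 11²) / (2·11·√3·22) = 726/838.31 = 0.866, so ∠EGM = 30°.

Therefore, the measure of angle ∠EGM = 30°.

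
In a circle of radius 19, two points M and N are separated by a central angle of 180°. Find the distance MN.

Drop a perpendicular from the center to the chord, bisecting both the chord and the central angle.
Each half-chord = r sin(θ/2) = 19 sin(90°).
The full chord = 2 × 19 × sin(90°) = 38.

38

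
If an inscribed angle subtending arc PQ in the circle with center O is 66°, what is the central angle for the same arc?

By the inscribed angle theorem, the central angle is twice the inscribed angle.
Central angle = 2 × 66° = 132°

132°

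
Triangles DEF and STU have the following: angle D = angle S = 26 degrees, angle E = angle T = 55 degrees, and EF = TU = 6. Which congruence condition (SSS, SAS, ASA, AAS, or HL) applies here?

Consider the given information: angle D = angle S = 26 degrees, angle E = angle T = 55 degrees, and EF = TU = 6
This is not SSS or ASA: SSS requires all three pairs of sides, but we don't have that. ASA requires two angles and the side between them.
The correct criterion is AAS. Two pairs of corresponding angles and a non-included side are equal (Angle-Angle-Side).

AAS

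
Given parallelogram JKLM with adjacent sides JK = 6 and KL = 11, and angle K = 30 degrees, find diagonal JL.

Law of cosines: d^2 = 6^2 + 11^2 - 2(6)(11)cos(30°) = 157 - 66*sqrt(3), so d = sqrt(157 - 66*sqrt(3)).

sqrt(157 - 66*sqrt(3))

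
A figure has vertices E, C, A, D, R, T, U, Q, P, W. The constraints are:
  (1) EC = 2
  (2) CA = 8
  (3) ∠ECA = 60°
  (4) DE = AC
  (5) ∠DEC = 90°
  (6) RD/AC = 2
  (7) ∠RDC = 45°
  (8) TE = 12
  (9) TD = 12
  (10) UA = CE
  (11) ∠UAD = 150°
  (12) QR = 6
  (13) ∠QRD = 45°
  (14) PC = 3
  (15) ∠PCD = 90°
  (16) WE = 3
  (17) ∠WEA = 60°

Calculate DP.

From the given relations: DE = AC = 8.
Step 1: By the law of cosines on triangle CED: CD² = 2² + 8² − 2·2·8·cos(90°) = 68, so CD = 2·√17.
Step 2: By the law of cosines on triangle DCP: DP² = (2·√17)² + 3² − 2·2·√17·3·cos(90°) = 77, so DP = √77.

Therefore, the length of DP = √77.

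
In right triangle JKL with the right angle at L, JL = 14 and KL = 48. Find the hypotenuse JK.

In a right triangle, the square of the hypotenuse equals the sum of the squares of the two legs.
The legs are 14 and 48, so the hypotenuse = sqrt(196 + 2304) = sqrt(2500) = 50.

50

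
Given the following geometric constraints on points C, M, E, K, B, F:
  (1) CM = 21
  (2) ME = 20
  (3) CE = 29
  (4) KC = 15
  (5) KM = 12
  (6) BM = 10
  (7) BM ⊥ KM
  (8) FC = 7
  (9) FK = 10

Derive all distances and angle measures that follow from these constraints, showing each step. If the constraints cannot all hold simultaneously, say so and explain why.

The constraints are consistent.

Step 1: From KM = 12, MB = 10, and ∠KMB = 90°, by the law of cosines:
  KB² = KM² + MB² - 2·KM·MB·cos(90°) = 144 + 100 - 0 = 244
  KB = 2·√61

Step 2: From CE = 29, CM = 21, EM = 20, by the inverse law of cosines:
  cos(∠ECM) = (CE² + CM² - EM²) / (2·CE·CM)
  ∠ECM = 43.6°

Step 3: From CF = 7, CK = 15, FK = 10, by the inverse law of cosines:
  cos(∠FCK) = (CF² + CK² - FK²) / (2·CF·CK)
  ∠FCK = 34.05°

Step 4: From CK = 15, CM = 21, KM = 12, by the inverse law of cosines:
  cos(∠KCM) = (CK² + CM² - KM²) / (2·CK·CM)
  ∠KCM = 34.05°

Step 5: From MC = 21, ME = 20, CE = 29, by the inverse law of cosines:
  cos(∠CME) = (MC² + ME² - CE²) / (2·MC·ME)
  ∠CME = 90°

Step 6: From MC = 21, MK = 12, CK = 15, by the inverse law of cosines:
  cos(∠CMK) = (MC² + MK² - CK²) / (2·MC·MK)
  ∠CMK = 44.42°

Step 7: From EC = 29, EM = 20, CM = 21, by the inverse law of cosines:
  cos(∠CEM) = (EC² + EM² - CM²) / (2·EC·EM)
  ∠CEM = 46.4°

Step 8: From KC = 15, KF = 10, CF = 7, by the inverse law of cosines:
  cos(∠CKF) = (KC² + KF² - CF²) / (2·KC·KF)
  ∠CKF = 23.07°

Step 9: From KC = 15, KM = 12, CM = 21, by the inverse law of cosines:
  cos(∠CKM) = (KC² + KM² - CM²) / (2·KC·KM)
  ∠CKM = 101.54°

Step 10: From FC = 7, FK = 10, CK = 15, by the inverse law of cosines:
  cos(∠CFK) = (FC² + FK² - CK²) / (2·FC·FK)
  ∠CFK = 122.88°

Step 11: From KB = 2·√61, KM = 12, BM = 10, by the inverse law of cosines:
  cos(∠BKM) = (KB² + KM² - BM²) / (2·KB·KM)
  ∠BKM = 39.81°

Step 12: From BK = 2·√61, BM = 10, KM = 12, by the inverse law of cosines:
  cos(∠KBM) = (BK² + BM² - KM²) / (2·BK·BM)
  ∠KBM = 50.19°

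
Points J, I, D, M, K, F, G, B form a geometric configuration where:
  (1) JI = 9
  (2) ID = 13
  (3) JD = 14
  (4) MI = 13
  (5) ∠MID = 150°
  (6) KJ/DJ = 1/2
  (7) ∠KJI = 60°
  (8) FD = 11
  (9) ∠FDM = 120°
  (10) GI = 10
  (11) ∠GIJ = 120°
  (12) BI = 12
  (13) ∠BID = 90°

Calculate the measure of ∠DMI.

Step 1: By the law of cosines on triangle MID: MD² = 13² + 13² − 2·13·13·cos(150°) = 630.72, so MD ≈ 25.11.
Step 2: By the inverse law of cosines on triangle DMI: cos(∠DMI) = (25.11² + 13² − 13²) / (2·25.11·13) = 630.72/652.97 = 0.9659, so ∠DMI = 15°.

Therefore, the measure of angle ∠DMI = 15°.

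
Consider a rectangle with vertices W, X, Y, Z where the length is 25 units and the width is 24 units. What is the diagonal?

d = sqrt(25^2 + 24^2) = sqrt(1201)

sqrt(1201)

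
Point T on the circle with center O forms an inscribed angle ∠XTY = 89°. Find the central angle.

The inscribed angle theorem states that a central angle is always twice any inscribed angle that subtends the same arc.
Since the inscribed angle is 89°, the central angle = 2 × 89° = 178°.

178°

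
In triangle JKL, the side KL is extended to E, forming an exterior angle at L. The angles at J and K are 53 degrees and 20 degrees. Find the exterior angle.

By the exterior angle theorem, an exterior angle of a triangle equals the sum of the two remote interior angles.
Exterior angle = angle J + angle K
Exterior angle = 53 + 20 = 73 degrees

73 degrees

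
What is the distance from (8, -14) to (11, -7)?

d = sqrt((11 - 8)^2 + (-7 - -14)^2)
d = sqrt(3^2 + 7^2)
d = sqrt(9 + 49)
d = sqrt(58)

sqrt(58)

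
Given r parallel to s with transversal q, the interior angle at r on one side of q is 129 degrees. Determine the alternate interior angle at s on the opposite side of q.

Alternate interior angles formed by parallel lines and a transversal are equal.
The given angle is 129 degrees.
The alternate interior angle = 129 degrees.

129 degrees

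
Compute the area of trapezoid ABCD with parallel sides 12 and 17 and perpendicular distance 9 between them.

Area of a trapezoid = (base1 + base2) * height / 2
Area = (12 + 17) * 9 / 2
Area = 29 * 9 / 2
Area = 261 / 2
Area = 261/2

261/2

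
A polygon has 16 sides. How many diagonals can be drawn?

Total line segments between 16 vertices = C(16,2) = 120.
Subtract the 16 sides: 120 - 16 = 104 diagonals.

104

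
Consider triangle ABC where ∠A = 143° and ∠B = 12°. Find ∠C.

angle C = 180 - 143 - 12 = 25 degrees.

25 degrees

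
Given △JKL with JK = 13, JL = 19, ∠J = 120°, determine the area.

Area = (1/2)(13)(19) sin(120°) = (1/2)(13)(19)(sqrt(3)/2) = 247*sqrt(3)/4

247*sqrt(3)/4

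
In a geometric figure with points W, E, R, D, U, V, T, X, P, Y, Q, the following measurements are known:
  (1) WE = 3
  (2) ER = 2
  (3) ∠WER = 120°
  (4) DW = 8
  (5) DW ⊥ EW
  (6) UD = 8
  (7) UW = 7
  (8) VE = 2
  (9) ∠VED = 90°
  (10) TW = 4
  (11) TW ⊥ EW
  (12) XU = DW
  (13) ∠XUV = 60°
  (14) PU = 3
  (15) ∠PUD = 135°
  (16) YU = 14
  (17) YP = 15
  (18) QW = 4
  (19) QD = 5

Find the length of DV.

Step 1: By the law of cosines on triangle EWD: ED² = 3² + 8² − 2·3·8·cos(90°) = 73, so ED = √73.
Step 2: By the law of cosines on triangle DEV: DV² = √73² + 2² − 2·√73·2·cos(90°) = 77, so DV = √77.

Therefore, the length of DV = √77.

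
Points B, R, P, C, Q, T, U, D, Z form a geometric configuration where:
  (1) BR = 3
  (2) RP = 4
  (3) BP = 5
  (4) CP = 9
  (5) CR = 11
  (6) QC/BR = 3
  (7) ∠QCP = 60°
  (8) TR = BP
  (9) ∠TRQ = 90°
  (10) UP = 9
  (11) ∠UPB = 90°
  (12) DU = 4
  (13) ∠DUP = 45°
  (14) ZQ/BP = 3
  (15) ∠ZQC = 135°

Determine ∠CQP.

From the given relations: QC = 3·BR = 3·3 = 9.
Step 1: By the law of cosines on triangle QCP: QP² = 9² + 9² − 2·9·9·cos(60°) = 81, so QP = 9.
Step 2: By the inverse law of cosines on triangle CQP: cos(∠CQP) = (9² + 9² − 9²) / (2·9·9) = 81/162 = 0.5, so ∠CQP = 60°.

Therefore, the measure of angle ∠CQP = 60°.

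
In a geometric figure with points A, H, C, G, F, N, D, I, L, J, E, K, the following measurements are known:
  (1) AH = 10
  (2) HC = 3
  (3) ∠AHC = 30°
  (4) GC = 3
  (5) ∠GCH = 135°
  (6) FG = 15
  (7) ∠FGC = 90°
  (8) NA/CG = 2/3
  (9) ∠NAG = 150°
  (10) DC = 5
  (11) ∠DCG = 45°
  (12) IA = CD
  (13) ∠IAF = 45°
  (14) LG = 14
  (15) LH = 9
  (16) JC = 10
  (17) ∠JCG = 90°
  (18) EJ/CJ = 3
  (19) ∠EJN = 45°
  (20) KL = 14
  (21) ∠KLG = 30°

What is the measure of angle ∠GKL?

Step 1: By the law of cosines on triangle KLG: KG² = 14² + 14² − 2·14·14·cos(30°) = 52.52, so KG ≈ 7.25.
Step 2: By the inverse law of cosines on triangle GKL: cos(∠GKL) = (7.25² + 14² − 14²) / (2·7.25·14) = 52.52/202.91 = 0.2588, so ∠GKL = 75°.

Therefore, the measure of angle ∠GKL = 75°.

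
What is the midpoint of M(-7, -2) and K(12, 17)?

The midpoint is the point halfway along the segment.
Move half the horizontal distance: -7 + (12 - -7)/2 = -7 + 19/2 = 5/2
Move half the vertical distance: -2 + (17 - -2)/2 = -2 + 19/2 = 15/2
Midpoint = (5/2, 15/2)

(5/2, 15/2)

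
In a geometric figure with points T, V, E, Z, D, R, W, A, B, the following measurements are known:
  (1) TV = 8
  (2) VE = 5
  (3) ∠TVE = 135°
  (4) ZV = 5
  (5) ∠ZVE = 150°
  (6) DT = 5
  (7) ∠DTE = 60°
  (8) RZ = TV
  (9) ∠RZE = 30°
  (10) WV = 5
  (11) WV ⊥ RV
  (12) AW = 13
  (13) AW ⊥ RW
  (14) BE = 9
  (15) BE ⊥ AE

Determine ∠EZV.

Step 1: By the law of cosines on triangle ZVE: ZE² = 5² + 5² − 2·5·5·cos(150°) = 93.3, so ZE ≈ 9.66.
Step 2: By the inverse law of cosines on triangle EZV: cos(∠EZV) = (9.66² + 5² − 5²) / (2·9.66·5) = 93.3/96.59 = 0.9659, so ∠EZV = 15°.

Therefore, the measure of angle ∠EZV = 15°.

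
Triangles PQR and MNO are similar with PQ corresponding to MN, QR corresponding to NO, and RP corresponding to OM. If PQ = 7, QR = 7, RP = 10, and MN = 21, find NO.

k = 21/7 = 3. NO = 3 * 7 = 21.

21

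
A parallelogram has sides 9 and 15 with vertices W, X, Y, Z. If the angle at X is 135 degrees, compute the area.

Area = a * b * sin(theta)
Area = 9 * 15 * sin(135 degrees)
Area = 135 * sqrt(2)/2
Area = 135*sqrt(2)/2

135*sqrt(2)/2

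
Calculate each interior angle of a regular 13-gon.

Each interior angle of a regular n-gon is (n - 2) * 180 / n.
For n = 13: (13 - 2) * 180 / 13 = 1980/13 = 1980/13 degrees.

1980/13 degrees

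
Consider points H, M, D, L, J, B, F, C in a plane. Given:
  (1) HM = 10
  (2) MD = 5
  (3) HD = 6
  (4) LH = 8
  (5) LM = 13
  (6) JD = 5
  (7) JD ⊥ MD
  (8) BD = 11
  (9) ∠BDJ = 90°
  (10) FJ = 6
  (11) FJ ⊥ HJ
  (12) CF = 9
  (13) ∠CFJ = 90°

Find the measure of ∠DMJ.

Step 1: By the law of cosines on triangle MDJ: MJ² = 5² + 5² − 2·5·5·cos(90°) = 50, so MJ = 5·√2.
Step 2: By the inverse law of cosines on triangle DMJ: cos(∠DMJ) = (5² + (5·√2)² − 5²) / (2·5·5·√2) = 50/70.71 = 0.7071, so ∠DMJ = 45°.

Therefore, the measure of angle ∠DMJ = 45°.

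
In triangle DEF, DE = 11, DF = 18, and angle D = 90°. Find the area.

Area = (1/2)(11)(18) sin(90°) = (1/2)(11)(18)(1) = 99

99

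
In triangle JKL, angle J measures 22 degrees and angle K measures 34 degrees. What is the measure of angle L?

Let angle L = x. Then 22 + 34 + x = 180.
x = 180 - 56 = 124 degrees.

124 degrees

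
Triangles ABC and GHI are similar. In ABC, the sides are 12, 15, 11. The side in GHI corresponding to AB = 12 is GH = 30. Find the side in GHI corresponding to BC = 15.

Since the triangles are similar, the ratio of corresponding sides is constant.
Scale factor k = GH / AB = 30 / 12 = 5/2
HI = k * BC = 5/2 * 15 = 75/2

75/2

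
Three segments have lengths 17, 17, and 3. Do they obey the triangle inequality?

Yes.
The triangle inequality requires that the sum of any two sides exceeds the third.
Here 3 + 17 = 20 > 17, so the condition is met.

Yes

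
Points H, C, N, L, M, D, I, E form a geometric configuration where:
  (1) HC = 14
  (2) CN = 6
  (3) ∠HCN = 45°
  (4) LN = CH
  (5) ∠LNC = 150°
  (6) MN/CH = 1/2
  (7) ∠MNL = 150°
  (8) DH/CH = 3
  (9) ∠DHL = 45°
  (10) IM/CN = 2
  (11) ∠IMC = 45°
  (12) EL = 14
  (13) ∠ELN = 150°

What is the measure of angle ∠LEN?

From the given relations: LN = CH = 14.
Step 1: By the law of cosines on triangle ELN: EN² = 14² + 14² − 2·14·14·cos(150°) = 731.48, so EN ≈ 27.05.
Step 2: By the inverse law of cosines on triangle LEN: cos(∠LEN) = (14² + 27.05² − 14²) / (2·14·27.05) = 731.48/757.29 = 0.9659, so ∠LEN = 15°.

Therefore, the measure of angle ∠LEN = 15°.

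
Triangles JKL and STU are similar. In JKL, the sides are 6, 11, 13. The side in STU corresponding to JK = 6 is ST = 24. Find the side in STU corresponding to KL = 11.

k = 24/6 = 4. TU = 4 * 11 = 44.

44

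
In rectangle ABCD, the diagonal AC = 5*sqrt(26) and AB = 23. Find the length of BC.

Using the Pythagorean theorem: d^2 = a^2 + b^2
b^2 = d^2 - a^2
b^2 = 650 - 529
b^2 = 121
b = sqrt(121) = 11

11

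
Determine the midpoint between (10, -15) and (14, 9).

The midpoint is the point halfway along the segment.
Move half the horizontal distance: 10 + (14 - 10)/2 = 10 + 4/2 = 12
Move half the vertical distance: -15 + (9 - -15)/2 = -15 + 24/2 = -3
Midpoint = (12, -3)

(12, -3)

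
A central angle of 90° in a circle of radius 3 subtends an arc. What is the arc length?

Arc length = 2π(3)(1/4) = 3*pi/2

3*pi/2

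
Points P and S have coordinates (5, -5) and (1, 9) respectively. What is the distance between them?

d = sqrt((-4)^2 + (14)^2) = sqrt(212) = 2*sqrt(53)

2*sqrt(53)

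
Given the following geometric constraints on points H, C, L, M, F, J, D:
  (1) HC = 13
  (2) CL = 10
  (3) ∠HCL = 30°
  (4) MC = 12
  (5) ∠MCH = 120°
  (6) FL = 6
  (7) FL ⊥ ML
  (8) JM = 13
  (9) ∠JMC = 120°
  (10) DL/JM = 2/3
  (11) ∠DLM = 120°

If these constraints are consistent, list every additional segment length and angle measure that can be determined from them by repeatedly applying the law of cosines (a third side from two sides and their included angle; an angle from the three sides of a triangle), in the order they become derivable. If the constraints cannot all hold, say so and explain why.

The constraints are consistent. Derivable facts, in order:
After 1 step:
- CJ ≈ 21.66
- HL ≈ 6.62
- HM ≈ 21.66
After 2 steps:
- ∠CHL = 49.04°
- ∠CHM = 28.68°
- ∠CJM = 28.68°
- ∠CLH = 100.96°
- ∠CMH = 31.32°
- ∠JCM = 31.32°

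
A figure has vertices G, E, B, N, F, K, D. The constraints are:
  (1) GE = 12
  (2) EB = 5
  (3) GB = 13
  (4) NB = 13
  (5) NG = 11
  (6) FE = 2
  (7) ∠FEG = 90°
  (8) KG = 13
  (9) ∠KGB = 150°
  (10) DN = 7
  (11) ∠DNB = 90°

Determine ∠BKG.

Step 1: By the law of cosines on triangle KGB: KB² = 13² + 13² − 2·13·13·cos(150°) = 630.72, so KB ≈ 25.11.
Step 2: By the inverse law of cosines on triangle BKG: cos(∠BKG) = (25.11² + 13² − 13²) / (2·25.11·13) = 630.72/652.97 = 0.9659, so ∠BKG = 15°.

Therefore, the measure of angle ∠BKG = 15°.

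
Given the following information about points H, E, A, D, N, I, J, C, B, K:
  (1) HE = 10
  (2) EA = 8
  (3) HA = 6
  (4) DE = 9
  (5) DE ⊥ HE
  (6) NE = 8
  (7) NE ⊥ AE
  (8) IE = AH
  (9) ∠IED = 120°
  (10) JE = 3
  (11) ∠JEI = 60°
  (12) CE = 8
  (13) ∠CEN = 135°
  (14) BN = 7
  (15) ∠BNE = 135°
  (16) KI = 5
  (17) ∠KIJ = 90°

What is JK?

From the given relations: IE = AH = 6.
Step 1: By the law of cosines on triangle JEI: JI² = 3² + 6² − 2·3·6·cos(60°) = 27, so JI = 3·√3.
Step 2: By the law of cosines on triangle JIK: JK² = (3·√3)² + 5² − 2·3·√3·5·cos(90°) = 52, so JK = 2·√13.

Therefore, the length of JK = 2·√13.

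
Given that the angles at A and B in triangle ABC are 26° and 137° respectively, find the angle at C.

Let angle C = x. Then 26 + 137 + x = 180.
x = 180 - 163 = 17 degrees.

17 degrees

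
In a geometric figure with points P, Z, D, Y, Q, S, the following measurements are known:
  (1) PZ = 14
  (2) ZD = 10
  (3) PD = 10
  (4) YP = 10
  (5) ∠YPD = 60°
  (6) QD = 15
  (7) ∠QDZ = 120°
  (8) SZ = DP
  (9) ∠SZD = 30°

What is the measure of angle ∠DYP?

Step 1: By the law of cosines on triangle YPD: YD² = 10² + 10² − 2·10·10·cos(60°) = 100, so YD = 10.
Step 2: By the inverse law of cosines on triangle DYP: cos(∠DYP) = (10² + 10² − 10²) / (2·10·10) = 100/200 = 0.5, so ∠DYP = 60°.

Therefore, the measure of angle ∠DYP = 60°.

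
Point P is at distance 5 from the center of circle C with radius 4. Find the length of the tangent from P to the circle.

Let T be the point of tangency. Then CT ⊥ PT (radius ⊥ tangent).
In right triangle CTP: CP² = CT² + PT²
5² = 4² + PT²
PT² = 9, PT = 3

3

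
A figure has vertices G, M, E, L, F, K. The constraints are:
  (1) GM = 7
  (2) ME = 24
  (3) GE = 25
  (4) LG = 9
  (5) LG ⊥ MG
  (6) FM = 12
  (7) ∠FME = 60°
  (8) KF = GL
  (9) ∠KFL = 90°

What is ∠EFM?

Step 1: By the law of cosines on triangle FME: FE² = 12² + 24² − 2·12·24·cos(60°) = 432, so FE = 12·√3.
Step 2: By the inverse law of cosines on triangle EFM: cos(∠EFM) = ((12·√3)² + 12² − 24²) / (2·12·√3·12) = 0/498.83 = 0, so ∠EFM = 90°.

Therefore, the measure of angle ∠EFM = 90°.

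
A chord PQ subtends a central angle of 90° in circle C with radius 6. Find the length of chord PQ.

Drop a perpendicular from the center to the chord, bisecting both the chord and the central angle.
Each half-chord = r sin(θ/2) = 6 sin(45°).
The full chord = 2 × 6 × sin(45°) = 6*sqrt(2).

6*sqrt(2)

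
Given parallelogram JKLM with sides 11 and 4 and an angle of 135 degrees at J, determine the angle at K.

In a parallelogram, consecutive angles are supplementary (sum to 180°).
angle K = 180 - angle J
angle K = 180 - 135
angle K = 45 degrees

45 degrees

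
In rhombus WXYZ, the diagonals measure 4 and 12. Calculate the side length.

The diagonals of a rhombus bisect each other at right angles.
Half-diagonals: 4/2 = 2 and 12/2 = 6
side = sqrt(2^2 + 6^2)
side = sqrt(4 + 36)
side = sqrt(40) = 2*sqrt(10)

2*sqrt(10)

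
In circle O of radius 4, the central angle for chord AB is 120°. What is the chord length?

Drop a perpendicular from the center to the chord, bisecting both the chord and the central angle.
Each half-chord = r sin(θ/2) = 4 sin(60°).
The full chord = 2 × 4 × sin(60°) = 4*sqrt(3).

4*sqrt(3)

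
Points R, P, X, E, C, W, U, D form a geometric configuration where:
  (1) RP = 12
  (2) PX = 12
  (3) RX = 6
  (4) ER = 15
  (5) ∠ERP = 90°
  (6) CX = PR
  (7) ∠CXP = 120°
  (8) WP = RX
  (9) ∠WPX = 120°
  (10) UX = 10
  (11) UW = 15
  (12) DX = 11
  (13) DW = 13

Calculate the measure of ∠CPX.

From the given relations: CX = PR = 12.
Step 1: By the law of cosines on triangle PXC: PC² = 12² + 12² − 2·12·12·cos(120°) = 432, so PC = 12·√3.
Step 2: By the inverse law of cosines on triangle CPX: cos(∠CPX) = ((12·√3)² + 12² − 12²) / (2·12·√3·12) = 432/498.83 = 0.866, so ∠CPX = 30°.

Therefore, the measure of angle ∠CPX = 30°.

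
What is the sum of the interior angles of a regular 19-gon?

The sum of interior angles of an n-sided polygon is (n - 2) * 180.
For n = 19: (19 - 2) * 180 = 17 * 180 = 3060 degrees.

3060 degrees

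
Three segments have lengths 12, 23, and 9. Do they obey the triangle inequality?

No.
The triangle inequality is violated: 12 + 9 = 21 ≤ 23.
These lengths cannot form a triangle.

No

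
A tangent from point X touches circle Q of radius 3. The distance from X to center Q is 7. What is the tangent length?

tangent = √(d² - r²) = √(7² - 3²) = √(49 - 9) = √40 = 2*sqrt(10)

2*sqrt(10)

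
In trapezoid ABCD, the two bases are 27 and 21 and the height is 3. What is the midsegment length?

The midsegment of a trapezoid = (base1 + base2) / 2
midsegment = (27 + 21) / 2
midsegment = 48 / 2
midsegment = 24

24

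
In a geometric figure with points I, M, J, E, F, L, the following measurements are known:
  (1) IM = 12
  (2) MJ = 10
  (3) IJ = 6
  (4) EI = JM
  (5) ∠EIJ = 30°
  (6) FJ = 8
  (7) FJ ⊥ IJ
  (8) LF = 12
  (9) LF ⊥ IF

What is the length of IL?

Step 1: By the law of cosines on triangle FJI: FI² = 8² + 6² − 2·8·6·cos(90°) = 100, so FI = 10.
Step 2: By the law of cosines on triangle IFL: IL² = 10² + 12² − 2·10·12·cos(90°) = 244, so IL = 2·√61.

Therefore, the length of IL = 2·√61.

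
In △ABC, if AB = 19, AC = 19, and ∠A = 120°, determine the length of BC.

When two sides and the included angle are known, the law of cosines gives the third side.
c^2 = a^2 + b^2 - 2ab cos(C) generalizes the Pythagorean theorem to non-right triangles.
Here: BC^2 = 361 + 361 - 722*(-1/2) = 1083
BC = 19*sqrt(3)

19*sqrt(3)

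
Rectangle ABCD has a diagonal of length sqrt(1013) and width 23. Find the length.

The diagonal of a rectangle forms a right triangle with the two sides.
Rearranging the Pythagorean theorem: missing side = sqrt(d^2 - known^2).
= sqrt(1013 - 529) = sqrt(484) = 22.

22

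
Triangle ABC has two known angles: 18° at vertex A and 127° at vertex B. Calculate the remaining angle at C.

angle C = 180 - 18 - 127 = 35 degrees.

35 degrees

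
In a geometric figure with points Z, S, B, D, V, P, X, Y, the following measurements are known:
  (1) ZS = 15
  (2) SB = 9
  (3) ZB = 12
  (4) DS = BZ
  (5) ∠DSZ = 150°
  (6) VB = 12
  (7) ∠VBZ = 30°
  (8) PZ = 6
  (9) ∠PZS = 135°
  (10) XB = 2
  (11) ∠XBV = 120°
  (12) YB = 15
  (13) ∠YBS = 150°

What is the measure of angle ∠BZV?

Step 1: By the law of cosines on triangle ZBV: ZV² = 12² + 12² − 2·12·12·cos(30°) = 38.58, so ZV ≈ 6.21.
Step 2: By the inverse law of cosines on triangle BZV: cos(∠BZV) = (12² + 6.21² − 12²) / (2·12·6.21) = 38.58/149.08 = 0.2588, so ∠BZV = 75°.

Therefore, the measure of angle ∠BZV = 75°.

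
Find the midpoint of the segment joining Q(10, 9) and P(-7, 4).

M = ((x₁ + x₂)/2, (y₁ + y₂)/2)
= ((10 + -7)/2, (9 + 4)/2)
= (3/2, 13/2) = (3/2, 13/2)

(3/2, 13/2)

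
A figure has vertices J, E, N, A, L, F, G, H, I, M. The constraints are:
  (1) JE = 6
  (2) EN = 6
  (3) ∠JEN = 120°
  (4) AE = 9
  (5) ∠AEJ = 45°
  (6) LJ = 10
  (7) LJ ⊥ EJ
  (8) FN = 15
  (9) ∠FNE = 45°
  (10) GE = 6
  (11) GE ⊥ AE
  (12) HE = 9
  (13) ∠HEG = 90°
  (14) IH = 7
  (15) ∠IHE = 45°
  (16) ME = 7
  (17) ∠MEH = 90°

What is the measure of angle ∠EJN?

Step 1: By the law of cosines on triangle JEN: JN² = 6² + 6² − 2·6·6·cos(120°) = 108, so JN = 6·√3.
Step 2: By the inverse law of cosines on triangle EJN: cos(∠EJN) = (6² + (6·√3)² − 6²) / (2·6·6·√3) = 108/124.71 = 0.866, so ∠EJN = 30°.

Therefore, the measure of angle ∠EJN = 30°.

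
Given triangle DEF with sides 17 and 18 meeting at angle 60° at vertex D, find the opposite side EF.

Law of cosines: EF^2 = 17^2 + 18^2 - 2(17)(18)cos(60°) = 307, so EF = sqrt(307).

sqrt(307)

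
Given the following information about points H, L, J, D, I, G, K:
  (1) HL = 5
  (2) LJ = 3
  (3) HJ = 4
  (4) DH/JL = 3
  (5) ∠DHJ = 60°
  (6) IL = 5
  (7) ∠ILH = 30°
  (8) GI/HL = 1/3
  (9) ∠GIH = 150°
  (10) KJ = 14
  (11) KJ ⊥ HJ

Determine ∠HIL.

Step 1: By the law of cosines on triangle ILH: IH² = 5² + 5² − 2·5·5·cos(30°) = 6.7, so IH ≈ 2.59.
Step 2: By the inverse law of cosines on triangle HIL: cos(∠HIL) = (2.59² + 5² − 5²) / (2·2.59·5) = 6.7/25.88 = 0.2588, so ∠HIL = 75°.

Therefore, the measure of angle ∠HIL = 75°.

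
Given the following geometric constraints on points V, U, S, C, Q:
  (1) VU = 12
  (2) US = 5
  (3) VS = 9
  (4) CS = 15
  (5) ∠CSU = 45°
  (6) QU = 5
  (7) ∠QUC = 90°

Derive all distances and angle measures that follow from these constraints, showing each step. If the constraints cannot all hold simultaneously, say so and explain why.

The constraints are consistent.

Step 1: From US = 5, SC = 15, and ∠USC = 45°, by the law of cosines:
  UC² = US² + SC² - 2·US·SC·cos(45°) = 25 + 225 - 106.1 = 143.9
  UC ≈ 12

Step 2: From VS = 9, VU = 12, SU = 5, by the inverse law of cosines:
  cos(∠SVU) = (VS² + VU² - SU²) / (2·VS·VU)
  ∠SVU = 22.19°

Step 3: From US = 5, UV = 12, SV = 9, by the inverse law of cosines:
  cos(∠SUV) = (US² + UV² - SV²) / (2·US·UV)
  ∠SUV = 42.83°

Step 4: From SU = 5, SV = 9, UV = 12, by the inverse law of cosines:
  cos(∠USV) = (SU² + SV² - UV²) / (2·SU·SV)
  ∠USV = 114.97°

Step 5: From CU = 12, UQ = 5, and ∠CUQ = 90°, by the law of cosines:
  CQ² = CU² + UQ² - 2·CU·UQ·cos(90°) = 143.9 + 25 - 0 = 168.9
  CQ ≈ 13

Step 6: From UC = 12, US = 5, CS = 15, by the inverse law of cosines:
  cos(∠CUS) = (UC² + US² - CS²) / (2·UC·US)
  ∠CUS = 117.86°

Step 7: From CS = 15, CU = 12, SU = 5, by the inverse law of cosines:
  cos(∠SCU) = (CS² + CU² - SU²) / (2·CS·CU)
  ∠SCU = 17.14°

Step 8: From CQ = 13, CU = 12, QU = 5, by the inverse law of cosines:
  cos(∠QCU) = (CQ² + CU² - QU²) / (2·CQ·CU)
  ∠QCU = 22.62°

Step 9: From QC = 13, QU = 5, CU = 12, by the inverse law of cosines:
  cos(∠CQU) = (QC² + QU² - CU²) / (2·QC·QU)
  ∠CQU = 67.38°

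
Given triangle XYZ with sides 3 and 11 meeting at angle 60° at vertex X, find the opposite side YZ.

When two sides and the included angle are known, the law of cosines gives the third side.
c^2 = a^2 + b^2 - 2ab cos(C) generalizes the Pythagorean theorem to non-right triangles.
Here: YZ^2 = 9 + 121 - 66*(1/2) = 97
YZ = sqrt(97)

sqrt(97)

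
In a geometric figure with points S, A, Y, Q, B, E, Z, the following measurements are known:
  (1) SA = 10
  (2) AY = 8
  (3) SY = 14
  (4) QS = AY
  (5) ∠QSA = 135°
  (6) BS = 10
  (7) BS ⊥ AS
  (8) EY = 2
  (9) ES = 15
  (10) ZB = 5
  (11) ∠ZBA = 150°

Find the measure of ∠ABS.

Step 1: By the law of cosines on triangle BSA: BA² = 10² + 10² − 2·10·10·cos(90°) = 200, so BA = 10·√2.
Step 2: By the inverse law of cosines on triangle ABS: cos(∠ABS) = ((10·√2)² + 10² − 10²) / (2·10·√2·10) = 200/282.84 = 0.7071, so ∠ABS = 45°.

Therefore, the measure of angle ∠ABS = 45°.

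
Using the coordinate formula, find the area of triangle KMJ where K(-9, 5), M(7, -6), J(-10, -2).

Shoelace: Area = (1/2)|-9(-6--2) + 7(-2-5) + -10(5--6)| = (1/2)(123) = 123/2

123/2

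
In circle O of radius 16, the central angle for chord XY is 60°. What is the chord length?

Chord = 2(16) sin(30°) = 16

16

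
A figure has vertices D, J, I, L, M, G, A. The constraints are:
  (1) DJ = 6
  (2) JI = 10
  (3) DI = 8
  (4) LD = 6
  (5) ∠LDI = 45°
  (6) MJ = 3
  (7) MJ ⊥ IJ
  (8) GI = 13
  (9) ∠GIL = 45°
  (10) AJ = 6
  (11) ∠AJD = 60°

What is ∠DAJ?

Step 1: By the law of cosines on triangle AJD: AD² = 6² + 6² − 2·6·6·cos(60°) = 36, so AD = 6.
Step 2: By the inverse law of cosines on triangle DAJ: cos(∠DAJ) = (6² + 6² − 6²) / (2·6·6) = 36/72 = 0.5, so ∠DAJ = 60°.

Therefore, the measure of angle ∠DAJ = 60°.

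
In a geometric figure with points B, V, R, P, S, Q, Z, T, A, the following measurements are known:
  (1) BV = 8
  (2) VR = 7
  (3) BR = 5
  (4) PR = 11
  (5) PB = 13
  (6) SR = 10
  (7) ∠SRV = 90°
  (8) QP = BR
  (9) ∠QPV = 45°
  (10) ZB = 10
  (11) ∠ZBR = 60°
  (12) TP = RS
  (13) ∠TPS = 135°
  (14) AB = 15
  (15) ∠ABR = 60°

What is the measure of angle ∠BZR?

Step 1: By the law of cosines on triangle ZBR: ZR² = 10² + 5² − 2·10·5·cos(60°) = 75, so ZR = 5·√3.
Step 2: By the inverse law of cosines on triangle BZR: cos(∠BZR) = (10² + (5·√3)² − 5²) / (2·10·5·√3) = 150/173.21 = 0.866, so ∠BZR = 30°.

Therefore, the measure of angle ∠BZR = 30°.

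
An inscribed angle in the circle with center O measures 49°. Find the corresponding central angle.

By the inscribed angle theorem, the central angle is twice the inscribed angle.
Central angle = 2 × 49° = 98°

98°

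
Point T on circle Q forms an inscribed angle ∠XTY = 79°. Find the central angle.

By the inscribed angle theorem, the central angle is twice the inscribed angle.
Central angle = 2 × 79° = 158°

158°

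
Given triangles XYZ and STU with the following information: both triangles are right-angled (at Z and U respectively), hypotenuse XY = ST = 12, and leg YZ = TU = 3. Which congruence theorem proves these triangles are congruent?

The given information provides:
both triangles are right-angled (at Z and U respectively), hypotenuse XY = ST = 12, and leg YZ = TU = 3
This matches the HL congruence theorem.
The hypotenuse and one leg of two right triangles are equal (Hypotenuse-Leg).

HL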